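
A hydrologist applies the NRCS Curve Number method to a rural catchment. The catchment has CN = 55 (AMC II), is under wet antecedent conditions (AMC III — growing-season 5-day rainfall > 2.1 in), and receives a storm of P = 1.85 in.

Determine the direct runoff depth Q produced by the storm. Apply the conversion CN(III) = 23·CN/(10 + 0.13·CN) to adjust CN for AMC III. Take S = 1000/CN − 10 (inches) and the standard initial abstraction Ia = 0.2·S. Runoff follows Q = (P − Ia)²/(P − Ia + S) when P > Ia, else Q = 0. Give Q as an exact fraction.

Q = 33189121/120230660 in ≈ 0.276 in

CN(III) from CN(II)=55: (23·55)/(10 + 0.13·55) = 25300/343 ≈ 73.761
S = 1000/(25300/343) − 10 = 900/253 in ≈ 3.557 in
Ia = 0.2S: 0.2·3.557 = 0.711 in (exactly 180/253)
Excess rainfall: 1.850 − 0.711 = 1.139 in; P > Ia so Q > 0
Q: (5761/5060)² ÷ (23761/5060) = 33189121/120230660 in (≈ 0.276 in)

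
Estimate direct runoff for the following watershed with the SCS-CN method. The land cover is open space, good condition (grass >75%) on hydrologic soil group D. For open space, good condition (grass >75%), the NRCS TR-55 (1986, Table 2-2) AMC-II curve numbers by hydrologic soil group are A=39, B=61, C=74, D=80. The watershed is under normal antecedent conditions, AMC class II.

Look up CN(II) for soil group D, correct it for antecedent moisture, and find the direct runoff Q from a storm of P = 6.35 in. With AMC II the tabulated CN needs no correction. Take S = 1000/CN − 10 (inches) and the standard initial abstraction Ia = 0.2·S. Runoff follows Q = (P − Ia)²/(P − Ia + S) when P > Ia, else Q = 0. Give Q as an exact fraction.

Q = 13689/3340 in ≈ 4.099 in

NRCS table: open space, good condition (grass >75%), soil group D → CN(II) = 80
AMC II — tabulated CN = 80 applies directly.
Retention S: 1000/CN − 10 with CN=80.000 → S = 5/2 ≈ 2.500 in
Initial abstraction Ia = S/5 = (5/2)/5 = 1/2 ≈ 0.500 in
Since P=6.350 > Ia=0.500: effective rainfall P−Ia = 117/20 in
Q: (117/20)² ÷ (167/20) = 13689/3340 in (≈ 4.099 in)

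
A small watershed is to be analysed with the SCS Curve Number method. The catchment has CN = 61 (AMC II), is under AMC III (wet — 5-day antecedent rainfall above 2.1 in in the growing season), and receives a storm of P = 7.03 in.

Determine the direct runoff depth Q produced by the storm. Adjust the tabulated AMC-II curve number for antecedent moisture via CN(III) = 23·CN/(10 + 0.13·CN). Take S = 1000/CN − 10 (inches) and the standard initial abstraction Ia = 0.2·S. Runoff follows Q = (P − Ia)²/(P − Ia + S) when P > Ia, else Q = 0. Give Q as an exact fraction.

Wet (AMC III): CN(III) = 23·61/(10 + 0.13·61) = 1403/(1793/100) = 140300/1793 ≈ 78.249
Max retention: S = 1000/(140300/1793) − 10 = 3900/1403 in (≈ 2.780 in)
Initial abstraction Ia = S/5 = (3900/1403)/5 = 780/1403 ≈ 0.556 in
P − Ia = 7.030 − 0.556 = 908309/140300 ≈ 6.474 in (> 0, runoff occurs)
Q = (908309/140300)²/((908309/140300) + 3900/1403) = (825025239481/19684090000)/(1298309/140300) = 825025239481/182152752700 in ≈ 4.529 in

Q = 825025239481/182152752700 in ≈ 4.529 in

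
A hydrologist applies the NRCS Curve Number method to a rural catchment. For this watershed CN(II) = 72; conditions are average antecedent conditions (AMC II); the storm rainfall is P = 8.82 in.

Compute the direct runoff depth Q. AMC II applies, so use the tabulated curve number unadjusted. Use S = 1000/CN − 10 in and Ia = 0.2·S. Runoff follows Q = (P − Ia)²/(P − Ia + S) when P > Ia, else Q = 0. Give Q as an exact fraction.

Average conditions: CN = 72 (no AMC adjustment).
S = 1000/72 − 10 = 35/9 in ≈ 3.889 in
Ia = 0.2S: 0.2·3.889 = 0.778 in (exactly 7/9)
Since P=8.820 > Ia=0.778: effective rainfall P−Ia = 3619/450 in
Runoff Q = (P−Ia)²/(P−Ia+S) = (8.042)²/(8.042+3.889) = 1871023/345150 ≈ 5.421 in

Q = 1871023/345150 in ≈ 5.421 in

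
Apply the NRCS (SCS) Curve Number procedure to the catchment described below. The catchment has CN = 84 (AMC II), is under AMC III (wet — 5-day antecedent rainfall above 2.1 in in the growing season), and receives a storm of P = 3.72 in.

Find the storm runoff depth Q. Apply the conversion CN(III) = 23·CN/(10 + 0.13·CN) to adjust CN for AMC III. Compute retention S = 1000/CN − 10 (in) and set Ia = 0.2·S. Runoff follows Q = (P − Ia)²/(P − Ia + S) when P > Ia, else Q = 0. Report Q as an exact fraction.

Wet (AMC III): CN(III) = 23·84/(10 + 0.13·84) = 1932/(523/25) = 48300/523 ≈ 92.352
Retention S: 1000/CN − 10 with CN=92.352 → S = 400/483 ≈ 0.828 in
Ia = 0.2S: 0.2·0.828 = 0.166 in (exactly 80/483)
Excess rainfall: 3.720 − 0.166 = 3.554 in; P > Ia so Q > 0
Q: (42919/12075)² ÷ (52919/12075) = 1842040561/638996925 in (≈ 2.883 in)

Q = 1842040561/638996925 in ≈ 2.883 in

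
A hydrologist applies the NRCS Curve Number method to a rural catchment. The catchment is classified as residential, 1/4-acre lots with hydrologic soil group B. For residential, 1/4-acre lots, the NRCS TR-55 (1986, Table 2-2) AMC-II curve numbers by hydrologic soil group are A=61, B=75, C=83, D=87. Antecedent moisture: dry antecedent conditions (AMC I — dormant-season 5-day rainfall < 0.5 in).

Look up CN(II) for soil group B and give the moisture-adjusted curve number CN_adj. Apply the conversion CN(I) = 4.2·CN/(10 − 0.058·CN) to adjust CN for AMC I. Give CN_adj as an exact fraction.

NRCS table: residential, 1/4-acre lots, soil group B → CN(II) = 75
Dry (AMC I): CN(I) = 4.2·75/(10 − 0.058·75) = 315/(113/20) = 6300/113 ≈ 55.752

CN_adj = 6300/113 ≈ 55.752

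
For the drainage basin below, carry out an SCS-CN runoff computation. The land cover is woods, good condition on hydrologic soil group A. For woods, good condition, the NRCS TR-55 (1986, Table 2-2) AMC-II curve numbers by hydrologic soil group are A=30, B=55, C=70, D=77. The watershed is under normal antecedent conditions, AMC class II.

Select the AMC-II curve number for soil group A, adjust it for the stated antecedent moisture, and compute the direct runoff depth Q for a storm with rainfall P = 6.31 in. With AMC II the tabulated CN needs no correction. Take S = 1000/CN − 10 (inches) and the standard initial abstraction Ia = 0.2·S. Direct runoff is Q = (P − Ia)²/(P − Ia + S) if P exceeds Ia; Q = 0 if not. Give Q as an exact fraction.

NRCS table: woods, good condition, soil group A → CN(II) = 30
AMC II — tabulated CN = 30 applies directly.
S = 1000/30 − 10 = 70/3 in ≈ 23.333 in
Ia = 0.2S: 0.2·23.333 = 4.667 in (exactly 14/3)
Since P=6.310 > Ia=4.667: effective rainfall P−Ia = 493/300 in
Runoff Q = (P−Ia)²/(P−Ia+S) = (1.643)²/(1.643+23.333) = 243049/2247900 ≈ 0.108 in

Q = 243049/2247900 in ≈ 0.108 in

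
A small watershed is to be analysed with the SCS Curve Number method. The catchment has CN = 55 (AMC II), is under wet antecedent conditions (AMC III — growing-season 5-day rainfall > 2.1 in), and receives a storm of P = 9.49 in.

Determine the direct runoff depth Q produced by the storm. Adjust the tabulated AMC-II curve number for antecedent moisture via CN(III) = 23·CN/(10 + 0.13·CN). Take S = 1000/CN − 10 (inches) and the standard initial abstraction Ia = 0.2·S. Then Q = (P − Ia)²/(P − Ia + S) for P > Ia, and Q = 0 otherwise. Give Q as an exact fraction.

Q = 49327077409/7896054100 in ≈ 6.247 in

Adjust CN=55 to AMC III: 23·55/(10 + 0.13·55) → 1265 ÷ (343/20) = 25300/343 ≈ 73.761
Max retention: S = 1000/(25300/343) − 10 = 900/253 in (≈ 3.557 in)
Initial abstraction Ia = S/5 = (900/253)/5 = 180/253 ≈ 0.711 in
Excess rainfall: 9.490 − 0.711 = 8.779 in; P > Ia so Q > 0
Q = (222097/25300)²/((222097/25300) + 900/253) = (49327077409/640090000)/(312097/25300) = 49327077409/7896054100 in ≈ 6.247 in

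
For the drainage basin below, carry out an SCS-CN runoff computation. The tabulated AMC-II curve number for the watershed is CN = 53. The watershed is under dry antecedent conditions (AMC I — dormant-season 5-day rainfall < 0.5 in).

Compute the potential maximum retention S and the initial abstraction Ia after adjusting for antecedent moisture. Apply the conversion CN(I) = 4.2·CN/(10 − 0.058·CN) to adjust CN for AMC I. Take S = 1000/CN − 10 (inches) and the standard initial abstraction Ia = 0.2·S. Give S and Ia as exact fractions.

Adjust CN=53 to AMC I: 4.2·53/(10 − 0.058·53) → (1113/5) ÷ (3463/500) = 111300/3463 ≈ 32.140
Retention S: 1000/CN − 10 with CN=32.140 → S = 23500/1113 ≈ 21.114 in
Initial abstraction Ia = S/5 = (23500/1113)/5 = 4700/1113 ≈ 4.223 in

S = 23500/1113 in ≈ 21.114 in; Ia = 4700/1113 in ≈ 4.223 in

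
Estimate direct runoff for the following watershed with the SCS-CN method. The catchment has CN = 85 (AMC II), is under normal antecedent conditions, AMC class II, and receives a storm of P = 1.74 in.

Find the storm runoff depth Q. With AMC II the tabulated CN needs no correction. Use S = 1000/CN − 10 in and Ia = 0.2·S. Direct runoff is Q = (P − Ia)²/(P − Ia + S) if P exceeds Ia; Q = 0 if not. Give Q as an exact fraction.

AMC II — tabulated CN = 85 applies directly.
Max retention: S = 1000/85 − 10 = 30/17 in (≈ 1.765 in)
Ia = 0.2S: 0.2·1.765 = 0.353 in (exactly 6/17)
P − Ia = 1.740 − 0.353 = 1179/850 ≈ 1.387 in (> 0, runoff occurs)
Q: (1179/850)² ÷ (2679/850) = 463347/759050 in (≈ 0.610 in)

Q = 463347/759050 in ≈ 0.610 in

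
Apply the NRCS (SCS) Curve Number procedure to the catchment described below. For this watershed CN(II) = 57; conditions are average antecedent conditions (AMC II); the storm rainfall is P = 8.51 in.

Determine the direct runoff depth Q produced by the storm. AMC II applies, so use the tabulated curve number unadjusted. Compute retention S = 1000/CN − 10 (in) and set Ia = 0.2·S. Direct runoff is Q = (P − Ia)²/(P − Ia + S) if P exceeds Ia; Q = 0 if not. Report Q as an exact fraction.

Average conditions: CN = 57 (no AMC adjustment).
Max retention: S = 1000/57 − 10 = 430/57 in (≈ 7.544 in)
Initial abstraction Ia = S/5 = (430/57)/5 = 86/57 ≈ 1.509 in
Since P=8.510 > Ia=1.509: effective rainfall P−Ia = 39907/5700 in
Q = (39907/5700)²/((39907/5700) + 430/57) = (1592568649/32490000)/(82907/5700) = 1592568649/472569900 in ≈ 3.370 in

Q = 1592568649/472569900 in ≈ 3.370 in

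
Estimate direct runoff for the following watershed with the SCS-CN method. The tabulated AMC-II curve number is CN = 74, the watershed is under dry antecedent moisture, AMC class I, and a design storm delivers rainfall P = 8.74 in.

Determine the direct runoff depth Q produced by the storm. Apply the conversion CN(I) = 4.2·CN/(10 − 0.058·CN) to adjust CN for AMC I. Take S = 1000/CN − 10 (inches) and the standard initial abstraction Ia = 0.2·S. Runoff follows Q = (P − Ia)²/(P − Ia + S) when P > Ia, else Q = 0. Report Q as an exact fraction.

Adjust CN=74 to AMC I: 4.2·74/(10 − 0.058·74) → (1554/5) ÷ (1427/250) = 77700/1427 ≈ 54.450
S = 1000/(77700/1427) − 10 = 6500/777 in ≈ 8.366 in
Ia = 0.2S: 0.2·8.366 = 1.673 in (exactly 1300/777)
Since P=8.740 > Ia=1.673: effective rainfall P−Ia = 274549/38850 in
Q: (274549/38850)² ÷ (599549/38850) = 75377153401/23292478650 in (≈ 3.236 in)

Q = 75377153401/23292478650 in ≈ 3.236 in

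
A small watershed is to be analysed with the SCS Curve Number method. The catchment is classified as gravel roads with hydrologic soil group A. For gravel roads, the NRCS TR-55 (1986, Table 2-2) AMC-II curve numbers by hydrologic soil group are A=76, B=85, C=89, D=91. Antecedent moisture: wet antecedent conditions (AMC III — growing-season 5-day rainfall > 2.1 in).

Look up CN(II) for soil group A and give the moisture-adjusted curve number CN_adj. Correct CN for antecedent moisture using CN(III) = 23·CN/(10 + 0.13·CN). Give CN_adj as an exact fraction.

CN_adj = 43700/497 ≈ 87.928

NRCS table: gravel roads, soil group A → CN(II) = 76
Wet (AMC III): CN(III) = 23·76/(10 + 0.13·76) = 1748/(497/25) = 43700/497 ≈ 87.928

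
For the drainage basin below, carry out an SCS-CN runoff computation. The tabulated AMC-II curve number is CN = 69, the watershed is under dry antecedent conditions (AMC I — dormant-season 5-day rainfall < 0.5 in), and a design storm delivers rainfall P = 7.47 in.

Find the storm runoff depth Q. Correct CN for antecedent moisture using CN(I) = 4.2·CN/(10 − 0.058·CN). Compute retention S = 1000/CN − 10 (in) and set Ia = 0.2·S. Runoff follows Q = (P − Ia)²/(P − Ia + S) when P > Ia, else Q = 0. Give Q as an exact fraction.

CN(I) from CN(II)=69: (4.2·69)/(10 − 0.058·69) = 144900/2999 ≈ 48.316
Retention S: 1000/CN − 10 with CN=48.316 → S = 15500/1449 ≈ 10.697 in
Ia = 0.2·(15500/1449) = 3100/1449 in ≈ 2.139 in
Excess rainfall: 7.470 − 2.139 = 5.331 in; P > Ia so Q > 0
Runoff Q = (P−Ia)²/(P−Ia+S) = (5.331)²/(5.331+10.697) = 596606394409/336516194700 ≈ 1.773 in

Q = 596606394409/336516194700 in ≈ 1.773 in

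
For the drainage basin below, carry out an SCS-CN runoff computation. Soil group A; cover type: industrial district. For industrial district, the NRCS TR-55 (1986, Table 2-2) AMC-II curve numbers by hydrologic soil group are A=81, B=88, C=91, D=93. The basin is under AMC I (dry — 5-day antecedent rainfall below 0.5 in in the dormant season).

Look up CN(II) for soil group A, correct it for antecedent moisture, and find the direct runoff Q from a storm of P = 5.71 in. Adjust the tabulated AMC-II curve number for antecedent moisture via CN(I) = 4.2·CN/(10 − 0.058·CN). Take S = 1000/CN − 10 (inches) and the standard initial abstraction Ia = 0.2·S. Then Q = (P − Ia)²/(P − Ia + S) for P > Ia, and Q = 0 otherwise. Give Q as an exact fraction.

Q = 610384375441/294489197100 in ≈ 2.073 in

NRCS table: industrial district, soil group A → CN(II) = 81
CN(I) from CN(II)=81: (4.2·81)/(10 − 0.058·81) = 170100/2651 ≈ 64.164
Max retention: S = 1000/(170100/2651) − 10 = 9500/1701 in (≈ 5.585 in)
Ia = 0.2S: 0.2·5.585 = 1.117 in (exactly 1900/1701)
Since P=5.710 > Ia=1.117: effective rainfall P−Ia = 781271/170100 in
Q: (781271/170100)² ÷ (1731271/170100) = 610384375441/294489197100 in (≈ 2.073 in)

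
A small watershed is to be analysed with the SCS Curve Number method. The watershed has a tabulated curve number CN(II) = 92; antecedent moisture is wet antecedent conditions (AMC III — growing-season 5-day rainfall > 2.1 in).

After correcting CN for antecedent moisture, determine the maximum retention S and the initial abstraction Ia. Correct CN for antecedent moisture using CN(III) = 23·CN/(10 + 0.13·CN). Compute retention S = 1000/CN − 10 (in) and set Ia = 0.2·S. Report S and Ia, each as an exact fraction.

S = 200/529 in ≈ 0.378 in; Ia = 40/529 in ≈ 0.076 in

Wet (AMC III): CN(III) = 23·92/(10 + 0.13·92) = 2116/(549/25) = 52900/549 ≈ 96.357
Retention S: 1000/CN − 10 with CN=96.357 → S = 200/529 ≈ 0.378 in
Initial abstraction Ia = S/5 = (200/529)/5 = 40/529 ≈ 0.076 in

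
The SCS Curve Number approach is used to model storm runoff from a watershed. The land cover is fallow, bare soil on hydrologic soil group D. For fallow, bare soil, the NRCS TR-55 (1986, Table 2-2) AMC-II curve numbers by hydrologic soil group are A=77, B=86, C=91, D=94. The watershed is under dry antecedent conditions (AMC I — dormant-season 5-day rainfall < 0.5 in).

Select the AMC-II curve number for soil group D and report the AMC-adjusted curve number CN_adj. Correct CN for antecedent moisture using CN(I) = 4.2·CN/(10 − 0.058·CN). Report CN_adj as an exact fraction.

NRCS table: fallow, bare soil, soil group D → CN(II) = 94
CN(I) from CN(II)=94: (4.2·94)/(10 − 0.058·94) = 32900/379 ≈ 86.807

CN_adj = 32900/379 ≈ 86.807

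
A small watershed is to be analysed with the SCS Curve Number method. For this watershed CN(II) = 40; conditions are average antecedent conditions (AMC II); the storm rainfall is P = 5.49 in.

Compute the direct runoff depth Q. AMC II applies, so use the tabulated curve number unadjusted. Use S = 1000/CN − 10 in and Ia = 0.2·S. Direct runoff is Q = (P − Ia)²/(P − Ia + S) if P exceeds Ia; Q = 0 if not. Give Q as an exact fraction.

Q = 20667/58300 in ≈ 0.354 in

CN(II) = 40; AMC II needs no correction.
Retention S: 1000/CN − 10 with CN=40.000 → S = 15 ≈ 15.000 in
Ia = 0.2·15 = 3 in ≈ 3.000 in
P − Ia = 5.490 − 3.000 = 249/100 ≈ 2.490 in (> 0, runoff occurs)
Q: (249/100)² ÷ (1749/100) = 20667/58300 in (≈ 0.354 in)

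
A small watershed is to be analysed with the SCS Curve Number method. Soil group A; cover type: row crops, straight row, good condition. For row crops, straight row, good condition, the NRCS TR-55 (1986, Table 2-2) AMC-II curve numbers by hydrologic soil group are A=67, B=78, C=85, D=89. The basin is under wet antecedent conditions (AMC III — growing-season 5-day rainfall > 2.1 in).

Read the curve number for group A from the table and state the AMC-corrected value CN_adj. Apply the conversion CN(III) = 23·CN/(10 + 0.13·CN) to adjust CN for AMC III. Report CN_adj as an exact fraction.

CN_adj = 154100/1871 ≈ 82.362

NRCS table: row crops, straight row, good condition, soil group A → CN(II) = 67
Wet (AMC III): CN(III) = 23·67/(10 + 0.13·67) = 1541/(1871/100) = 154100/1871 ≈ 82.362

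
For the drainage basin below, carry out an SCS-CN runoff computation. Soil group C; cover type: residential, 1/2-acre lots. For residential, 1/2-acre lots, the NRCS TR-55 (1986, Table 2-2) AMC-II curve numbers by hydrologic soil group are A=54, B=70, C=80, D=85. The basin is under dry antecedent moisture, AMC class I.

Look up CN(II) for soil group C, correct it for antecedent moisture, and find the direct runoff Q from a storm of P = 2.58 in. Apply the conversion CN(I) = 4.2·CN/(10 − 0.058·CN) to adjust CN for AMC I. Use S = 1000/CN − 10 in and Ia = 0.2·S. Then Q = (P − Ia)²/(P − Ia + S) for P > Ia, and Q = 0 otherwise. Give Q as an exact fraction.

NRCS table: residential, 1/2-acre lots, soil group C → CN(II) = 80
CN(I) from CN(II)=80: (4.2·80)/(10 − 0.058·80) = 4200/67 ≈ 62.687
Retention S: 1000/CN − 10 with CN=62.687 → S = 125/21 ≈ 5.952 in
Initial abstraction Ia = S/5 = (125/21)/5 = 25/21 ≈ 1.190 in
Excess rainfall: 2.580 − 1.190 = 1.390 in; P > Ia so Q > 0
Q = (1459/1050)²/((1459/1050) + 125/21) = (2128681/1102500)/(7709/1050) = 2128681/8094450 in ≈ 0.263 in

Q = 2128681/8094450 in ≈ 0.263 in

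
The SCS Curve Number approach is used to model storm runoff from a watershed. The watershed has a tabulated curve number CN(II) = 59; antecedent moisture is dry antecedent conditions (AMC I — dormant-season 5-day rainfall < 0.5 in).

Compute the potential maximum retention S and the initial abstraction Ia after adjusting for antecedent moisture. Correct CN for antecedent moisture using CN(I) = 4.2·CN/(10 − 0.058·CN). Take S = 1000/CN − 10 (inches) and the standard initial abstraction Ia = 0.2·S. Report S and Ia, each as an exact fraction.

S = 20500/1239 in ≈ 16.546 in; Ia = 4100/1239 in ≈ 3.309 in

Adjust CN=59 to AMC I: 4.2·59/(10 − 0.058·59) → (1239/5) ÷ (3289/500) = 123900/3289 ≈ 37.671
Retention S: 1000/CN − 10 with CN=37.671 → S = 20500/1239 ≈ 16.546 in
Ia = 0.2·(20500/1239) = 4100/1239 in ≈ 3.309 in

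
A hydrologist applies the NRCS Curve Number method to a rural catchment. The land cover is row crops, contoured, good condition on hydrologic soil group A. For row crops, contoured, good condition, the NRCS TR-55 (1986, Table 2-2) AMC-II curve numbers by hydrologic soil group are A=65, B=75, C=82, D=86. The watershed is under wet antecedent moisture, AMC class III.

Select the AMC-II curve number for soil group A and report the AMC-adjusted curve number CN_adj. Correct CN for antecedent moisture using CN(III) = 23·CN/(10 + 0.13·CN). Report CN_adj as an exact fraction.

CN_adj = 29900/369 ≈ 81.030

NRCS table: row crops, contoured, good condition, soil group A → CN(II) = 65
Wet (AMC III): CN(III) = 23·65/(10 + 0.13·65) = 1495/(369/20) = 29900/369 ≈ 81.030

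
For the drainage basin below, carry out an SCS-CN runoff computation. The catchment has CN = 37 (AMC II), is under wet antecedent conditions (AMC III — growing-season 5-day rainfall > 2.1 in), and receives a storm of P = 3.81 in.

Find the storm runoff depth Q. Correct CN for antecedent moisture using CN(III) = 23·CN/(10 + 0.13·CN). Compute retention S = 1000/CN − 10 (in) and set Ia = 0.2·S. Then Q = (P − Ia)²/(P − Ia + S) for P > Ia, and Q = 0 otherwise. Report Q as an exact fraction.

Wet (AMC III): CN(III) = 23·37/(10 + 0.13·37) = 851/(1481/100) = 85100/1481 ≈ 57.461
Max retention: S = 1000/(85100/1481) − 10 = 6300/851 in (≈ 7.403 in)
Ia = 0.2S: 0.2·7.403 = 1.481 in (exactly 1260/851)
P − Ia = 3.810 − 1.481 = 198231/85100 ≈ 2.329 in (> 0, runoff occurs)
Q = (198231/85100)²/((198231/85100) + 6300/851) = (39295529361/7242010000)/(828231/85100) = 13098509787/23494152700 in ≈ 0.558 in

Q = 13098509787/23494152700 in ≈ 0.558 in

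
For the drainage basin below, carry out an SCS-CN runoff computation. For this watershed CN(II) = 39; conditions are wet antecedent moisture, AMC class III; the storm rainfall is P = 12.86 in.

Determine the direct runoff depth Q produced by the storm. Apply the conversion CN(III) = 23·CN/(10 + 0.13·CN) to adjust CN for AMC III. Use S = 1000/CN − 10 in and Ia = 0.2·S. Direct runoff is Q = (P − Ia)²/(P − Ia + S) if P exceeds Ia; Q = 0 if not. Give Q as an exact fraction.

Wet (AMC III): CN(III) = 23·39/(10 + 0.13·39) = 897/(1507/100) = 89700/1507 ≈ 59.522
S = 1000/(89700/1507) − 10 = 6100/897 in ≈ 6.800 in
Initial abstraction Ia = S/5 = (6100/897)/5 = 1220/897 ≈ 1.360 in
Excess rainfall: 12.860 − 1.360 = 11.500 in; P > Ia so Q > 0
Q = (515771/44850)²/((515771/44850) + 6100/897) = (266019724441/2011522500)/(820771/44850) = 266019724441/36811579350 in ≈ 7.227 in

Q = 266019724441/36811579350 in ≈ 7.227 in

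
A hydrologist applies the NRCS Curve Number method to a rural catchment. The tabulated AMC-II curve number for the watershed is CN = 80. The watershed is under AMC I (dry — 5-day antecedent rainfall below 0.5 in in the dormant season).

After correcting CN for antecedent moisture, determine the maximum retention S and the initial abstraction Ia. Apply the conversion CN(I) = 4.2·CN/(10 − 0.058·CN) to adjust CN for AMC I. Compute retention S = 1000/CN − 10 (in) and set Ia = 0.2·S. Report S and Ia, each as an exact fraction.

Dry (AMC I): CN(I) = 4.2·80/(10 − 0.058·80) = 336/(134/25) = 4200/67 ≈ 62.687
S = 1000/(4200/67) − 10 = 125/21 in ≈ 5.952 in
Initial abstraction Ia = S/5 = (125/21)/5 = 25/21 ≈ 1.190 in

S = 125/21 in ≈ 5.952 in; Ia = 25/21 in ≈ 1.190 in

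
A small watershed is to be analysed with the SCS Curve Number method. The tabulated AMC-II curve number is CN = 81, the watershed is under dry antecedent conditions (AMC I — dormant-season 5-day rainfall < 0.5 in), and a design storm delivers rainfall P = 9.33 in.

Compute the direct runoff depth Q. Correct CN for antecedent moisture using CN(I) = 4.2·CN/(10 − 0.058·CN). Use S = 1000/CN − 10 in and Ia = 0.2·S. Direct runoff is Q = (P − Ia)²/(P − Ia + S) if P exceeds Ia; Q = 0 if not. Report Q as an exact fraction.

Adjust CN=81 to AMC I: 4.2·81/(10 − 0.058·81) → (1701/5) ÷ (2651/500) = 170100/2651 ≈ 64.164
Retention S: 1000/CN − 10 with CN=64.164 → S = 9500/1701 ≈ 5.585 in
Initial abstraction Ia = S/5 = (9500/1701)/5 = 1900/1701 ≈ 1.117 in
P − Ia = 9.330 − 1.117 = 1397033/170100 ≈ 8.213 in (> 0, runoff occurs)
Q = (1397033/170100)²/((1397033/170100) + 9500/1701) = (1951701203089/28934010000)/(2347033/170100) = 1951701203089/399230313300 in ≈ 4.889 in

Q = 1951701203089/399230313300 in ≈ 4.889 in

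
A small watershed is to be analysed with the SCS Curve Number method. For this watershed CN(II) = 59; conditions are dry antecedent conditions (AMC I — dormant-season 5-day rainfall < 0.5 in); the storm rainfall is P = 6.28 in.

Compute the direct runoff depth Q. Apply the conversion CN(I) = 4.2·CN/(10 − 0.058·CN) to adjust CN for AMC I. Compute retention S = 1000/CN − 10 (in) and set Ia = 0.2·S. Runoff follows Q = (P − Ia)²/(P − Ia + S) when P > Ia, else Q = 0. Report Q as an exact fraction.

Adjust CN=59 to AMC I: 4.2·59/(10 − 0.058·59) → (1239/5) ÷ (3289/500) = 123900/3289 ≈ 37.671
S = 1000/(123900/3289) − 10 = 20500/1239 in ≈ 16.546 in
Initial abstraction Ia = S/5 = (20500/1239)/5 = 4100/1239 ≈ 3.309 in
P − Ia = 6.280 − 3.309 = 92023/30975 ≈ 2.971 in (> 0, runoff occurs)
Runoff Q = (P−Ia)²/(P−Ia+S) = (2.971)²/(2.971+16.546) = 8468232529/18725099925 ≈ 0.452 in

Q = 8468232529/18725099925 in ≈ 0.452 in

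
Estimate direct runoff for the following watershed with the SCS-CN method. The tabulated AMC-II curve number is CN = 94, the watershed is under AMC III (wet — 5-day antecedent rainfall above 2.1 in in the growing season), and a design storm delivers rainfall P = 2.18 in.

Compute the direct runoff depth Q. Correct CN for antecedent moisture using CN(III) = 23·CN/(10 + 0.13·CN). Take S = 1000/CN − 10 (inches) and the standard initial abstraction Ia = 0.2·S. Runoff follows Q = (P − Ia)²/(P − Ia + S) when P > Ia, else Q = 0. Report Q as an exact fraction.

Q = 13185699241/7017257450 in ≈ 1.879 in

CN(III) from CN(II)=94: (23·94)/(10 + 0.13·94) = 108100/1111 ≈ 97.300
Retention S: 1000/CN − 10 with CN=97.300 → S = 300/1081 ≈ 0.278 in
Ia = 0.2·(300/1081) = 60/1081 in ≈ 0.056 in
Since P=2.180 > Ia=0.056: effective rainfall P−Ia = 114829/54050 in
Q: (114829/54050)² ÷ (129829/54050) = 13185699241/7017257450 in (≈ 1.879 in)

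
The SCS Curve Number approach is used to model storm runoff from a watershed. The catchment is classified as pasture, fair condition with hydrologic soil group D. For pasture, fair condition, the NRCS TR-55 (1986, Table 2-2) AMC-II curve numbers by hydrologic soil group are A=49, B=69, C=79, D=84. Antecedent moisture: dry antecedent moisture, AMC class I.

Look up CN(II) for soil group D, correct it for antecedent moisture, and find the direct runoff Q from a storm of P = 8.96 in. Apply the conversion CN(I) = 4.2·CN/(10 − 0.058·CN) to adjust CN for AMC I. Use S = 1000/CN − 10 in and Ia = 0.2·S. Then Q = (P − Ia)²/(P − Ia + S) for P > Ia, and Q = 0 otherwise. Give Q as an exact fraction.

Q = 246331208/47815425 in ≈ 5.152 in

NRCS table: pasture, fair condition, soil group D → CN(II) = 84
Dry (AMC I): CN(I) = 4.2·84/(10 − 0.058·84) = (1764/5)/(641/125) = 44100/641 ≈ 68.799
S = 1000/(44100/641) − 10 = 2000/441 in ≈ 4.535 in
Initial abstraction Ia = S/5 = (2000/441)/5 = 400/441 ≈ 0.907 in
Excess rainfall: 8.960 − 0.907 = 8.053 in; P > Ia so Q > 0
Runoff Q = (P−Ia)²/(P−Ia+S) = (8.053)²/(8.053+4.535) = 246331208/47815425 ≈ 5.152 in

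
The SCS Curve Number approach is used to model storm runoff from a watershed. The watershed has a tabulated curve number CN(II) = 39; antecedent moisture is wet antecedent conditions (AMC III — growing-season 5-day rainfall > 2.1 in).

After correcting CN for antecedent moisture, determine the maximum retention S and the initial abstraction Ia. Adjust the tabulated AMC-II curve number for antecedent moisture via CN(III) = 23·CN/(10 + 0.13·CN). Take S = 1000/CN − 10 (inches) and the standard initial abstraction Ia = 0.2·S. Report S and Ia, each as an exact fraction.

Adjust CN=39 to AMC III: 23·39/(10 + 0.13·39) → 897 ÷ (1507/100) = 89700/1507 ≈ 59.522
Retention S: 1000/CN − 10 with CN=59.522 → S = 6100/897 ≈ 6.800 in
Ia = 0.2·(6100/897) = 1220/897 in ≈ 1.360 in

S = 6100/897 in ≈ 6.800 in; Ia = 1220/897 in ≈ 1.360 in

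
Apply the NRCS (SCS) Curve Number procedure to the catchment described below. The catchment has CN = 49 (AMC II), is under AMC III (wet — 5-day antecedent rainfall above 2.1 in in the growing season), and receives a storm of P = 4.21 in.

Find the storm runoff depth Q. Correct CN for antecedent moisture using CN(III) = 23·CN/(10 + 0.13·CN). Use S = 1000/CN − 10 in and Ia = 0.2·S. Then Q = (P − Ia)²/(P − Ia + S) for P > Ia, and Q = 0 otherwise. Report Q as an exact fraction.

Adjust CN=49 to AMC III: 23·49/(10 + 0.13·49) → 1127 ÷ (1637/100) = 112700/1637 ≈ 68.845
Max retention: S = 1000/(112700/1637) − 10 = 5100/1127 in (≈ 4.525 in)
Initial abstraction Ia = S/5 = (5100/1127)/5 = 1020/1127 ≈ 0.905 in
Excess rainfall: 4.210 − 0.905 = 3.305 in; P > Ia so Q > 0
Runoff Q = (P−Ia)²/(P−Ia+S) = (3.305)²/(3.305+4.525) = 138731666089/99454030900 ≈ 1.395 in

Q = 138731666089/99454030900 in ≈ 1.395 in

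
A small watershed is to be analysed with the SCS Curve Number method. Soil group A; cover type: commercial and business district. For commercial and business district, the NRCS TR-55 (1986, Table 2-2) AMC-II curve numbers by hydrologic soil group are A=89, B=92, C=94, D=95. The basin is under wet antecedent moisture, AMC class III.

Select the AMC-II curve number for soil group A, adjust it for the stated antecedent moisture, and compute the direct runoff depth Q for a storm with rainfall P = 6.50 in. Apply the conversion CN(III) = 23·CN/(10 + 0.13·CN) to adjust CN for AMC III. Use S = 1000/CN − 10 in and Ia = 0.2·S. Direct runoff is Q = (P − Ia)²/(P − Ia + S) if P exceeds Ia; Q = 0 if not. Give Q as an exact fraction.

Q = 684921241/116150874 in ≈ 5.897 in

NRCS table: commercial and business district, soil group A → CN(II) = 89
Wet (AMC III): CN(III) = 23·89/(10 + 0.13·89) = 2047/(2157/100) = 204700/2157 ≈ 94.900
Retention S: 1000/CN − 10 with CN=94.900 → S = 1100/2047 ≈ 0.537 in
Initial abstraction Ia = S/5 = (1100/2047)/5 = 220/2047 ≈ 0.107 in
Since P=6.500 > Ia=0.107: effective rainfall P−Ia = 26171/4094 in
Runoff Q = (P−Ia)²/(P−Ia+S) = (6.393)²/(6.393+0.537) = 684921241/116150874 ≈ 5.897 in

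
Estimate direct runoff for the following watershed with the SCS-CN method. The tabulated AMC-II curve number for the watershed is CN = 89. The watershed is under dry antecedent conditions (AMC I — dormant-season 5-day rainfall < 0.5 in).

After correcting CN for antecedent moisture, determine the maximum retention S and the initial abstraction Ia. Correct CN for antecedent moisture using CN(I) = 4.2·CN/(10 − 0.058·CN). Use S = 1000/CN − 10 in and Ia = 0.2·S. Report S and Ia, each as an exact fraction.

S = 5500/1869 in ≈ 2.943 in; Ia = 1100/1869 in ≈ 0.589 in

Adjust CN=89 to AMC I: 4.2·89/(10 − 0.058·89) → (1869/5) ÷ (2419/500) = 186900/2419 ≈ 77.263
S = 1000/(186900/2419) − 10 = 5500/1869 in ≈ 2.943 in
Initial abstraction Ia = S/5 = (5500/1869)/5 = 1100/1869 ≈ 0.589 in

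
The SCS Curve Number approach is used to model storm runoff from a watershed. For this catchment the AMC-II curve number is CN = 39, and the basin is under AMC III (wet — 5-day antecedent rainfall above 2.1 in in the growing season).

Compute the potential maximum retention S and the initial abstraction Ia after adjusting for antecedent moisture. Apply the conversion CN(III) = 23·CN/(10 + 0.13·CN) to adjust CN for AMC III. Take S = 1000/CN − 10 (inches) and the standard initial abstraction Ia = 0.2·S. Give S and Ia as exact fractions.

CN(III) from CN(II)=39: (23·39)/(10 + 0.13·39) = 89700/1507 ≈ 59.522
Max retention: S = 1000/(89700/1507) − 10 = 6100/897 in (≈ 6.800 in)
Ia = 0.2·(6100/897) = 1220/897 in ≈ 1.360 in

S = 6100/897 in ≈ 6.800 in; Ia = 1220/897 in ≈ 1.360 in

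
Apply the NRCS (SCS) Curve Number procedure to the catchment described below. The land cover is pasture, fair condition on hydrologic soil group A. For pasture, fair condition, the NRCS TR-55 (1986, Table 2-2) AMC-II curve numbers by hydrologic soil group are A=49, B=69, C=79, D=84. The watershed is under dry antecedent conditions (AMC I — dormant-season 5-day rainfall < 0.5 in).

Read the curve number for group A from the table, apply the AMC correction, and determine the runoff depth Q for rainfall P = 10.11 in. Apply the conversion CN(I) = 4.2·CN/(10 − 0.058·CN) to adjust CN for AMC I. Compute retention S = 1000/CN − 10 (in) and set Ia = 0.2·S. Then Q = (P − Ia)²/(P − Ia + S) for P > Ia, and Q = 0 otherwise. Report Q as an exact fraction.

Q = 31248693529/35218313900 in ≈ 0.887 in

NRCS table: pasture, fair condition, soil group A → CN(II) = 49
Dry (AMC I): CN(I) = 4.2·49/(10 − 0.058·49) = (1029/5)/(3579/500) = 34300/1193 ≈ 28.751
Max retention: S = 1000/(34300/1193) − 10 = 8500/343 in (≈ 24.781 in)
Ia = 0.2S: 0.2·24.781 = 4.956 in (exactly 1700/343)
Since P=10.110 > Ia=4.956: effective rainfall P−Ia = 176773/34300 in
Runoff Q = (P−Ia)²/(P−Ia+S) = (5.154)²/(5.154+24.781) = 31248693529/35218313900 ≈ 0.887 in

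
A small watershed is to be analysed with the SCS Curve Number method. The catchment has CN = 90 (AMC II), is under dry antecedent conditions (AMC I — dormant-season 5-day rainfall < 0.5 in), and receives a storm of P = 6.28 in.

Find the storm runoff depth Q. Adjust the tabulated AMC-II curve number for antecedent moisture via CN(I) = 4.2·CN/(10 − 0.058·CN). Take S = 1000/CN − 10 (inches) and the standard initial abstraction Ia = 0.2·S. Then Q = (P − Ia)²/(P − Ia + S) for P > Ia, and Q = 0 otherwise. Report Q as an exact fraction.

Q = 738371929/187454925 in ≈ 3.939 in

Dry (AMC I): CN(I) = 4.2·90/(10 − 0.058·90) = 378/(239/50) = 18900/239 ≈ 79.079
Retention S: 1000/CN − 10 with CN=79.079 → S = 500/189 ≈ 2.646 in
Initial abstraction Ia = S/5 = (500/189)/5 = 100/189 ≈ 0.529 in
Since P=6.280 > Ia=0.529: effective rainfall P−Ia = 27173/4725 in
Q: (27173/4725)² ÷ (39673/4725) = 738371929/187454925 in (≈ 3.939 in)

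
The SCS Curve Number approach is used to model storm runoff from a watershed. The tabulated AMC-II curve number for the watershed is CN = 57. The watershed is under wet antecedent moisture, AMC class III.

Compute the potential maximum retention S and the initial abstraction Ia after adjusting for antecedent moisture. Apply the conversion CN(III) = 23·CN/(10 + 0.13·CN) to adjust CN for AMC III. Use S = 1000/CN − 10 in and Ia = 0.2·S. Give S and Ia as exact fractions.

S = 4300/1311 in ≈ 3.280 in; Ia = 860/1311 in ≈ 0.656 in

Adjust CN=57 to AMC III: 23·57/(10 + 0.13·57) → 1311 ÷ (1741/100) = 131100/1741 ≈ 75.302
S = 1000/(131100/1741) − 10 = 4300/1311 in ≈ 3.280 in
Ia = 0.2·(4300/1311) = 860/1311 in ≈ 0.656 in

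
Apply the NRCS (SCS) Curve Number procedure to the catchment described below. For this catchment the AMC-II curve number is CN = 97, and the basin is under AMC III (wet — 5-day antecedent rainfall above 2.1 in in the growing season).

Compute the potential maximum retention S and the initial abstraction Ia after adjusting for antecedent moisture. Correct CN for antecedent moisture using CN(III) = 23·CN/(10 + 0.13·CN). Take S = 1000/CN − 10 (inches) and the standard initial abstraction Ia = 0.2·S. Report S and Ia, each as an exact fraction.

S = 300/2231 in ≈ 0.134 in; Ia = 60/2231 in ≈ 0.027 in

CN(III) from CN(II)=97: (23·97)/(10 + 0.13·97) = 223100/2261 ≈ 98.673
Max retention: S = 1000/(223100/2261) − 10 = 300/2231 in (≈ 0.134 in)
Initial abstraction Ia = S/5 = (300/2231)/5 = 60/2231 ≈ 0.027 in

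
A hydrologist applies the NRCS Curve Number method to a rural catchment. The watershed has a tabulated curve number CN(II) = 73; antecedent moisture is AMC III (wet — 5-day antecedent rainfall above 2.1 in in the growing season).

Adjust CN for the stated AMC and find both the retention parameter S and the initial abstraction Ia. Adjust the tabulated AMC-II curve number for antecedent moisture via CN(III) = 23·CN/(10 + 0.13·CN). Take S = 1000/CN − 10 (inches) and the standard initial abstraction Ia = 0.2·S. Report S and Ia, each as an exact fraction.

S = 2700/1679 in ≈ 1.608 in; Ia = 540/1679 in ≈ 0.322 in

Adjust CN=73 to AMC III: 23·73/(10 + 0.13·73) → 1679 ÷ (1949/100) = 167900/1949 ≈ 86.147
Retention S: 1000/CN − 10 with CN=86.147 → S = 2700/1679 ≈ 1.608 in
Initial abstraction Ia = S/5 = (2700/1679)/5 = 540/1679 ≈ 0.322 in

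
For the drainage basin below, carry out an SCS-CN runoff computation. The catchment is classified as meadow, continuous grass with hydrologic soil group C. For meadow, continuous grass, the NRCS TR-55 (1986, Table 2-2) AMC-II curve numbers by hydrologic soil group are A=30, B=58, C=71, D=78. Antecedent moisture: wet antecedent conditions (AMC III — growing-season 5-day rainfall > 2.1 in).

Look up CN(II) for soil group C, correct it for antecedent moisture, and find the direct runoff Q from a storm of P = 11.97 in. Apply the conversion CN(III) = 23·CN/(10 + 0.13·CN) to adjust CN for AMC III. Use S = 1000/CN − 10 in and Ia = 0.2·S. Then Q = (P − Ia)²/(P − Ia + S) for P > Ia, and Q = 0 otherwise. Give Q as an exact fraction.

NRCS table: meadow, continuous grass, soil group C → CN(II) = 71
CN(III) from CN(II)=71: (23·71)/(10 + 0.13·71) = 163300/1923 ≈ 84.919
Retention S: 1000/CN − 10 with CN=84.919 → S = 2900/1633 ≈ 1.776 in
Ia = 0.2·(2900/1633) = 580/1633 in ≈ 0.355 in
Since P=11.970 > Ia=0.355: effective rainfall P−Ia = 1896701/163300 in
Runoff Q = (P−Ia)²/(P−Ia+S) = (11.615)²/(11.615+1.776) = 3597474683401/357088273300 ≈ 10.074 in

Q = 3597474683401/357088273300 in ≈ 10.074 in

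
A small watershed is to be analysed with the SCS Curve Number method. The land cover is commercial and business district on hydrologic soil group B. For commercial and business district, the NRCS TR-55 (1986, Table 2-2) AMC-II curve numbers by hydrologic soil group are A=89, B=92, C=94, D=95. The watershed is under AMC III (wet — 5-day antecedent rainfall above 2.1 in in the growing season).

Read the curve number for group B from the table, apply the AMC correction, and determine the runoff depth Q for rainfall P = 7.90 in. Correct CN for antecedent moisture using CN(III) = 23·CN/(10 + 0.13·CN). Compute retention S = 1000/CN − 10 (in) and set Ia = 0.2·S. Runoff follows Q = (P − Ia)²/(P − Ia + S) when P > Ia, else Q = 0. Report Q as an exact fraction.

NRCS table: commercial and business district, soil group B → CN(II) = 92
Wet (AMC III): CN(III) = 23·92/(10 + 0.13·92) = 2116/(549/25) = 52900/549 ≈ 96.357
Max retention: S = 1000/(52900/549) − 10 = 200/529 in (≈ 0.378 in)
Initial abstraction Ia = S/5 = (200/529)/5 = 40/529 ≈ 0.076 in
Excess rainfall: 7.900 − 0.076 = 7.824 in; P > Ia so Q > 0
Runoff Q = (P−Ia)²/(P−Ia+S) = (7.824)²/(7.824+0.378) = 1713214881/229538390 ≈ 7.464 in

Q = 1713214881/229538390 in ≈ 7.464 in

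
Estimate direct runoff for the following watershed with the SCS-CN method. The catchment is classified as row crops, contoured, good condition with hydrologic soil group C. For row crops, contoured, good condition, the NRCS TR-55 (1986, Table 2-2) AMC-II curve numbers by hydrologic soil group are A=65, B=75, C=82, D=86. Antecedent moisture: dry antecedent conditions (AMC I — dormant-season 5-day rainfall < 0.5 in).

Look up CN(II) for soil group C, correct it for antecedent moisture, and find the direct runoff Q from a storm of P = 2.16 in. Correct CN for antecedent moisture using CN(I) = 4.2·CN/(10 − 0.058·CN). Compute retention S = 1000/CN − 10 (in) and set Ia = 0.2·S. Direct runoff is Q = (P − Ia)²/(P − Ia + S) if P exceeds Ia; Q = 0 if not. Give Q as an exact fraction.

Q = 10661334/54408025 in ≈ 0.196 in

NRCS table: row crops, contoured, good condition, soil group C → CN(II) = 82
CN(I) from CN(II)=82: (4.2·82)/(10 − 0.058·82) = 28700/437 ≈ 65.675
Max retention: S = 1000/(28700/437) − 10 = 1500/287 in (≈ 5.226 in)
Ia = 0.2S: 0.2·5.226 = 1.045 in (exactly 300/287)
Excess rainfall: 2.160 − 1.045 = 1.115 in; P > Ia so Q > 0
Q: (7998/7175)² ÷ (45498/7175) = 10661334/54408025 in (≈ 0.196 in)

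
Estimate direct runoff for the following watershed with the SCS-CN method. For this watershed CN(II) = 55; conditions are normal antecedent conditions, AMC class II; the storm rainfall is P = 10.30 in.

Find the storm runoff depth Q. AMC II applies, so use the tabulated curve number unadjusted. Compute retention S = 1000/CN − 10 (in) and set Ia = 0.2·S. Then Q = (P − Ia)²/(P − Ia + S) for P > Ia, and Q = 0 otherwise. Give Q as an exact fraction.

CN(II) = 55; AMC II needs no correction.
S = 1000/55 − 10 = 90/11 in ≈ 8.182 in
Ia = 0.2·(90/11) = 18/11 in ≈ 1.636 in
P − Ia = 10.300 − 1.636 = 953/110 ≈ 8.664 in (> 0, runoff occurs)
Q = (953/110)²/((953/110) + 90/11) = (908209/12100)/(1853/110) = 908209/203830 in ≈ 4.456 in

Q = 908209/203830 in ≈ 4.456 in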